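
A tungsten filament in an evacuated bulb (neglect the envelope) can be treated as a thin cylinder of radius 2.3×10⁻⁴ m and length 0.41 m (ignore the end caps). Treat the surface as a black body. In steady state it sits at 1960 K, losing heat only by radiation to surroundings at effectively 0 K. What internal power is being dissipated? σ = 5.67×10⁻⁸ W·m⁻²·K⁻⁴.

Steady state: P = εσA T⁴.
A = 2πrL = 5.925×10⁻⁴ m²; T⁴ = (1960)⁴ = 1.476×10¹³ K⁴.
P = 1.0 × 5.67×10⁻⁸ × 5.925×10⁻⁴ × 1.476×10¹³.

P ≈ 496 W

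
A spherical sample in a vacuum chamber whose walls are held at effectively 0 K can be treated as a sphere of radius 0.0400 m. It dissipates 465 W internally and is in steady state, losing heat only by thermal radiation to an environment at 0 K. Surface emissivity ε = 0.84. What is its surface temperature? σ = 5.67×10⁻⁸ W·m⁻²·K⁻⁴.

Steady state: internal power = radiated power, P = εσA T⁴.
Radiating area A = 4πr² = 0.02011 m².
T⁴ = P/(εσA) = 465/(0.84·5.67×10⁻⁸·0.02011) = 4.856×10¹¹ K⁴.
T = (4.856×10¹¹)^(1/4).

T ≈ 835 K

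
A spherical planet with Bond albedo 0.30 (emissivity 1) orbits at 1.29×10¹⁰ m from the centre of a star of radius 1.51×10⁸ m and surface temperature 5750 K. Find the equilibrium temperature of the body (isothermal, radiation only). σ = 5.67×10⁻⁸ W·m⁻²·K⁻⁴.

T ≈ 402 K

The star's surface emits σT_*⁴; at distance d the flux is S = σT_*⁴(R_*/d)².
S = 5.67×10⁻⁸·(5750)⁴·(1.51×10⁸/1.29×10¹⁰)² = 8492 W/m².
For an isothermal sphere T⁴ = (1−a)S/(4σ) = 2.621×10¹⁰ K⁴.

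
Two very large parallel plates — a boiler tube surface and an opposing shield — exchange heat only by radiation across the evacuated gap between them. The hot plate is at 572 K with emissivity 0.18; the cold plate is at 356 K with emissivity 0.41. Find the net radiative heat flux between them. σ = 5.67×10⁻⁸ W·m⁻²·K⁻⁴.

q ≈ 738 W/m²

For two infinite grey parallel plates, q = σ(T₁⁴ − T₂⁴)/(1/ε₁ + 1/ε₂ − 1).
T₁⁴ − T₂⁴ = 1.070×10¹¹ − 1.606×10¹⁰ = 9.099×10¹⁰ K⁴.
1/ε₁ + 1/ε₂ − 1 = 5.556 + 2.439 − 1 = 6.995.
q = 5.67×10⁻⁸ × 9.099×10¹⁰ / 6.995.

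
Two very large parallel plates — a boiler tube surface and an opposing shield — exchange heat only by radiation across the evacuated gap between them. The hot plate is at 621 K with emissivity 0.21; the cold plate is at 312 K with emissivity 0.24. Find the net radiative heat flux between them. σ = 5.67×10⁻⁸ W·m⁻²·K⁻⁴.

q ≈ 996 W/m²

For two infinite grey parallel plates, q = σ(T₁⁴ − T₂⁴)/(1/ε₁ + 1/ε₂ − 1).
T₁⁴ − T₂⁴ = 1.487×10¹¹ − 9.476×10⁹ = 1.392×10¹¹ K⁴.
1/ε₁ + 1/ε₂ − 1 = 4.762 + 4.167 − 1 = 7.929.
q = 5.67×10⁻⁸ × 1.392×10¹¹ / 7.929.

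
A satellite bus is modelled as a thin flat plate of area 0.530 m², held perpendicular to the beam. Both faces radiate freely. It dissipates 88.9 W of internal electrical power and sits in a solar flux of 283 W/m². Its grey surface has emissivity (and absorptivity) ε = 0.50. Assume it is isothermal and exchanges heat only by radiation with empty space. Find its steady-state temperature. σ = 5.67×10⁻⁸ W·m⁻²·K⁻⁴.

At steady state, absorbed solar power + internal power = radiated power.
Absorbed: α·S·A_cross = 0.50·283·0.5300 = 75.00 W (cross-section A).
Total input = 75.00 + 88.9 = 163.9 W.
Radiated: εσ·A_surf·T⁴ with A_surf = 2A = 1.060 m².
T⁴ = 163.9/(0.50·5.67×10⁻⁸·1.060) = 5.454×10⁹ K⁴.

T ≈ 272 K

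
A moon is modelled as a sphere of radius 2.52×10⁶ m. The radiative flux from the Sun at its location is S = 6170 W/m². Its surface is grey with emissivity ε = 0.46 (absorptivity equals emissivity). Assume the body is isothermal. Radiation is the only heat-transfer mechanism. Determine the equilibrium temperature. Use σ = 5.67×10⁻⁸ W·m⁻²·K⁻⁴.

T ≈ 406 K

At equilibrium, absorbed power = emitted power.
Absorbing cross-section = πr² = 1.995×10¹³ m²; emitting surface = 4πr² = 7.980×10¹³ m² (ratio 4).
εS·A_cross = εσ·A_surf·T⁴  ⇒  T⁴ = S/(4σ)   (ε cancels).
T⁴ = 6170/(4·5.67×10⁻⁸) = 2.720×10¹⁰ K⁴.
T = (2.720×10¹⁰)^(1/4).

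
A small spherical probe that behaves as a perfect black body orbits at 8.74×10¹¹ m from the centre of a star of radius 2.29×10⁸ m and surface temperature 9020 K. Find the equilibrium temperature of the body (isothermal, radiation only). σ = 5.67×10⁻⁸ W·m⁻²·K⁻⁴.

T ≈ 103 K

The star's surface emits σT_*⁴; at distance d the flux is S = σT_*⁴(R_*/d)².
S = 5.67×10⁻⁸·(9020)⁴·(2.29×10⁸/8.74×10¹¹)² = 25.77 W/m².
For an isothermal sphere T⁴ = (1−a)S/(4σ) = 1.136×10⁸ K⁴.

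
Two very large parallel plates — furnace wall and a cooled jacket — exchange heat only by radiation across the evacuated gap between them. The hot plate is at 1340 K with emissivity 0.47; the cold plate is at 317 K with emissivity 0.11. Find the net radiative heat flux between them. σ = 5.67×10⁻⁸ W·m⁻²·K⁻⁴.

For two infinite grey parallel plates, q = σ(T₁⁴ − T₂⁴)/(1/ε₁ + 1/ε₂ − 1).
T₁⁴ − T₂⁴ = 3.224×10¹² − 1.010×10¹⁰ = 3.214×10¹² K⁴.
1/ε₁ + 1/ε₂ − 1 = 2.128 + 9.091 − 1 = 10.22.
q = 5.67×10⁻⁸ × 3.214×10¹² / 10.22.

q ≈ 17800 W/m²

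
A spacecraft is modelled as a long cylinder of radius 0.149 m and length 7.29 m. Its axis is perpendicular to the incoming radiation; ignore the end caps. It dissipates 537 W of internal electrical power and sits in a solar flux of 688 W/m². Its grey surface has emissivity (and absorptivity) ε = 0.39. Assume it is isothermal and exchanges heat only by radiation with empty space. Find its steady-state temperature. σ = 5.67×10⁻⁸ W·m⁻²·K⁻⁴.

T ≈ 294 K

At steady state, absorbed solar power + internal power = radiated power.
Absorbed: α·S·A_cross = 0.39·688·2.172 = 582.9 W (cross-section 2rL).
Total input = 582.9 + 537 = 1120 W.
Radiated: εσ·A_surf·T⁴ with A_surf = 2πrL = 6.825 m².
T⁴ = 1120/(0.39·5.67×10⁻⁸·6.825) = 7.421×10⁹ K⁴.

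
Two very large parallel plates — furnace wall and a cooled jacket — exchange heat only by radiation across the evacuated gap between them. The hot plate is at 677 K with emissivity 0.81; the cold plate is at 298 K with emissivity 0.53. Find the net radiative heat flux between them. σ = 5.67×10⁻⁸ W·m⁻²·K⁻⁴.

For two infinite grey parallel plates, q = σ(T₁⁴ − T₂⁴)/(1/ε₁ + 1/ε₂ − 1).
T₁⁴ − T₂⁴ = 2.101×10¹¹ − 7.886×10⁹ = 2.022×10¹¹ K⁴.
1/ε₁ + 1/ε₂ − 1 = 1.235 + 1.887 − 1 = 2.121.
q = 5.67×10⁻⁸ × 2.022×10¹¹ / 2.121.

q ≈ 5400 W/m²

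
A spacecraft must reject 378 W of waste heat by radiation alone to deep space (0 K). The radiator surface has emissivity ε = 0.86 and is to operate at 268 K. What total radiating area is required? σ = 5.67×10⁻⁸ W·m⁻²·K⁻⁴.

A ≈ 1.50 m²

P = εσA T⁴ ⇒ A = P/(εσT⁴).
T⁴ = 5.159×10⁹ K⁴.
A = 378/(0.86 × 5.67×10⁻⁸ × 5.159×10⁹).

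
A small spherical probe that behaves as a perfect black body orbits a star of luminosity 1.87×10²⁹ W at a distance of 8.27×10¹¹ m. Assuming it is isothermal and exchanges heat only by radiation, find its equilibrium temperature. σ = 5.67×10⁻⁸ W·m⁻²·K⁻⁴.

T ≈ 557 K

First find the stellar flux at distance d: S = L/(4πd²) = 1.87×10²⁹/(4π·(8.27×10¹¹)²) = 21760 W/m².
For an isothermal sphere, absorbed (1−a)S·πr² = emitted σ·4πr²·T⁴, so T⁴ = (1−a)S/(4σ).
T⁴ = 1.00·21760/(4·5.67×10⁻⁸) = 9.594×10¹⁰ K⁴.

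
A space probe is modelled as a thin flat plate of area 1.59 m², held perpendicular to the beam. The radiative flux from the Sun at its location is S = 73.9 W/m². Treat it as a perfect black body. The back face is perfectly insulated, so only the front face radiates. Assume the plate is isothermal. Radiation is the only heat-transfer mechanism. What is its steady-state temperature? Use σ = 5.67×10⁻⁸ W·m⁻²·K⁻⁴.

At equilibrium, absorbed power = emitted power.
Absorbing cross-section = A = 1.590 m²; emitting surface = A = 1.590 m² (ratio 1).
S·A_cross = εσ·A_surf·T⁴  ⇒  T⁴ = S/(1σ).
T⁴ = 1.00·73.9/(1·5.67×10⁻⁸) = 1.303×10⁹ K⁴.
T = (1.303×10⁹)^(1/4).

T ≈ 190 K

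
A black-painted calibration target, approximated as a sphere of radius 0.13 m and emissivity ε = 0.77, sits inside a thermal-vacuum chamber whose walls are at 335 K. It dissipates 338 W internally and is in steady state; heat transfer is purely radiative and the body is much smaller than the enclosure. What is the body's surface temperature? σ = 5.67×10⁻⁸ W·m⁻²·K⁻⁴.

T ≈ 471 K

For a small grey body in a large enclosure, net radiated power = εσA(T⁴ − T_w⁴).
Steady state: P = εσA(T⁴ − T_w⁴) with A = 4πr² = 0.2124 m².
T⁴ = P/(εσA) + T_w⁴ = 338/(0.77·5.67×10⁻⁸·0.2124) + (335)⁴
    = 3.645×10¹⁰ + 1.259×10¹⁰ = 4.905×10¹⁰ K⁴.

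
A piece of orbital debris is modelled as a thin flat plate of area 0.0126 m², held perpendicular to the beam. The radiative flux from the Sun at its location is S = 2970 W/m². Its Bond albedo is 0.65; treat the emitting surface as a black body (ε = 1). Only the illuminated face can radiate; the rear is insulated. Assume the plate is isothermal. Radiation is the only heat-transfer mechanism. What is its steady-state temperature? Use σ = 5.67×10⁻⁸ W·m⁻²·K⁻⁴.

T ≈ 368 K

At equilibrium, absorbed power = emitted power.
Absorbing cross-section = A = 0.01260 m²; emitting surface = A = 0.01260 m² (ratio 1).
(1−a)S·A_cross = εσ·A_surf·T⁴  ⇒  T⁴ = (1−a)S/(1σ).
T⁴ = 0.350·2970/(1·5.67×10⁻⁸) = 1.833×10¹⁰ K⁴.
T = (1.833×10¹⁰)^(1/4).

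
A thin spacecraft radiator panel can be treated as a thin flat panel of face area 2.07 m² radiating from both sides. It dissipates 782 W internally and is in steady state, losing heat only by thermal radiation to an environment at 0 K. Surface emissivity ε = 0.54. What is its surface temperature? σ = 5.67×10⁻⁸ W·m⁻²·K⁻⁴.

Steady state: internal power = radiated power, P = εσA T⁴.
Radiating area A = 2·2.07 = 4.140 m².
T⁴ = P/(εσA) = 782/(0.54·5.67×10⁻⁸·4.140) = 6.169×10⁹ K⁴.
T = (6.169×10⁹)^(1/4).

T ≈ 280 K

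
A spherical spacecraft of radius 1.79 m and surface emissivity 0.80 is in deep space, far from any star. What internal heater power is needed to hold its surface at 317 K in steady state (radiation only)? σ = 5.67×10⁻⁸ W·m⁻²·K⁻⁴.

P ≈ 18400 W

P = εσ·4πr²·T⁴.
4πr² = 40.26 m²; T⁴ = 1.010×10¹⁰ K⁴.
P = 0.80·5.67×10⁻⁸·40.26·1.010×10¹⁰.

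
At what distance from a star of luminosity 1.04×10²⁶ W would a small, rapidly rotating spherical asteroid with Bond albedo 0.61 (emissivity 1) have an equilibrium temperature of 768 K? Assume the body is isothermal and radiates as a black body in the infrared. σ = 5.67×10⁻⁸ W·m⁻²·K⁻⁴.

d ≈ 6.40×10⁹ m

For an isothermal black-emitting sphere, (1−a)S·πr² = σ·4πr²·T⁴ ⇒ S = 4σT⁴/(1−a).
S = 4·5.67×10⁻⁸·(768)⁴/0.390 = 2.023×10⁵ W/m².
Flux falls as S = L/(4πd²), so d = √(L/(4πS)) = √(1.04×10²⁶/(4π·2.023×10⁵)).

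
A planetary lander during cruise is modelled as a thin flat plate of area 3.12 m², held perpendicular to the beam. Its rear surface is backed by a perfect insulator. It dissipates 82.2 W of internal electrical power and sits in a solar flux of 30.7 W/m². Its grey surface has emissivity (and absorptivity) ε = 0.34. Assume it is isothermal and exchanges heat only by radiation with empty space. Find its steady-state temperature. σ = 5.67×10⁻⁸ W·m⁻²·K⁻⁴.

At steady state, absorbed solar power + internal power = radiated power.
Absorbed: α·S·A_cross = 0.34·30.7·3.120 = 32.57 W (cross-section A).
Total input = 32.57 + 82.2 = 114.8 W.
Radiated: εσ·A_surf·T⁴ with A_surf = A = 3.120 m².
T⁴ = 114.8/(0.34·5.67×10⁻⁸·3.120) = 1.908×10⁹ K⁴.

T ≈ 209 K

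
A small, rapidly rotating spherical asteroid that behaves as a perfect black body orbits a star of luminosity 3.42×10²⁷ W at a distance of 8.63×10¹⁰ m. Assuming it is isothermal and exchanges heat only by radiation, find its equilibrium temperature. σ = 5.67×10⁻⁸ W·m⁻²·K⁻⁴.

T ≈ 634 K

First find the stellar flux at distance d: S = L/(4πd²) = 3.42×10²⁷/(4π·(8.63×10¹⁰)²) = 36540 W/m².
For an isothermal sphere, absorbed (1−a)S·πr² = emitted σ·4πr²·T⁴, so T⁴ = (1−a)S/(4σ).
T⁴ = 1.00·36540/(4·5.67×10⁻⁸) = 1.611×10¹¹ K⁴.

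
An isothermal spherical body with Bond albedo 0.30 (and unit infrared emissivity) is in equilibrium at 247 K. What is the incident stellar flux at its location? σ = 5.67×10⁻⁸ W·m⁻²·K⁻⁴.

(1−a)S·πr² = σ·4πr²·T⁴ ⇒ S = 4σT⁴/(1−a).
S = 4·5.67×10⁻⁸·3.722×10⁹/0.700.

S ≈ 1210 W/m²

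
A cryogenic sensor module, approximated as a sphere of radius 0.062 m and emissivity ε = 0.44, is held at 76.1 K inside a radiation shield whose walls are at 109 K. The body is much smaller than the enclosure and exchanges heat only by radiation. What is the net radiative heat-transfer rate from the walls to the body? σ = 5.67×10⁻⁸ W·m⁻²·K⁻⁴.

For a small grey body in a large enclosure: P_net = εσA(T_body⁴ − T_wall⁴).
A = 4πr² = 0.04831 m²; T_body⁴ − T_wall⁴ = 3.354×10⁷ − 1.412×10⁸ = -1.076×10⁸ K⁴.
|P_net| = 0.44·5.67×10⁻⁸·0.04831·1.076×10⁸.

P_net ≈ 0.130 W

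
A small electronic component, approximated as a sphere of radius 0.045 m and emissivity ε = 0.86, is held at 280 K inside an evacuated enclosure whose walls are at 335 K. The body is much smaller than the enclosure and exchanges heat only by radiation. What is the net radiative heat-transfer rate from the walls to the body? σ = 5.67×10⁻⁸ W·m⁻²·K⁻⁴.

P_net ≈ 8.00 W

For a small grey body in a large enclosure: P_net = εσA(T_body⁴ − T_wall⁴).
A = 4πr² = 0.02545 m²; T_body⁴ − T_wall⁴ = 6.147×10⁹ − 1.259×10¹⁰ = -6.448×10⁹ K⁴.
|P_net| = 0.86·5.67×10⁻⁸·0.02545·6.448×10⁹.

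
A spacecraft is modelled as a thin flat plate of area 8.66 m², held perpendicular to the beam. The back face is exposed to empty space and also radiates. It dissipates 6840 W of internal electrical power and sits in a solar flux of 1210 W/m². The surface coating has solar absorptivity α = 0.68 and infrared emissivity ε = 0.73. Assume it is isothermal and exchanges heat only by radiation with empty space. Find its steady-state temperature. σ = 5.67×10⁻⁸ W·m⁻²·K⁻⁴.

T ≈ 374 K

At steady state, absorbed solar power + internal power = radiated power.
Absorbed: α·S·A_cross = 0.68·1210·8.660 = 7125 W (cross-section A).
Total input = 7125 + 6840 = 13970 W.
Radiated: εσ·A_surf·T⁴ with A_surf = 2A = 17.32 m².
T⁴ = 13970/(0.73·5.67×10⁻⁸·17.32) = 1.948×10¹⁰ K⁴.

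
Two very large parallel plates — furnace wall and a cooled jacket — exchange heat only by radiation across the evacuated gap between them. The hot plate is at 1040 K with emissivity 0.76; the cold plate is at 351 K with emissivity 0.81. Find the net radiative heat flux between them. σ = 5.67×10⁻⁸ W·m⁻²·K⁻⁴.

q ≈ 42200 W/m²

For two infinite grey parallel plates, q = σ(T₁⁴ − T₂⁴)/(1/ε₁ + 1/ε₂ − 1).
T₁⁴ − T₂⁴ = 1.170×10¹² − 1.518×10¹⁰ = 1.155×10¹² K⁴.
1/ε₁ + 1/ε₂ − 1 = 1.316 + 1.235 − 1 = 1.550.
q = 5.67×10⁻⁸ × 1.155×10¹² / 1.550.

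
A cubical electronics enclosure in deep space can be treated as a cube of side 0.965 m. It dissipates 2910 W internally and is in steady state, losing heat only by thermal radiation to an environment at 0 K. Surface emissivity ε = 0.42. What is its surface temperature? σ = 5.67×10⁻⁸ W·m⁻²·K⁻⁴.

T ≈ 385 K

Steady state: internal power = radiated power, P = εσA T⁴.
Radiating area A = 6L² = 5.587 m².
T⁴ = P/(εσA) = 2910/(0.42·5.67×10⁻⁸·5.587) = 2.187×10¹⁰ K⁴.
T = (2.187×10¹⁰)^(1/4).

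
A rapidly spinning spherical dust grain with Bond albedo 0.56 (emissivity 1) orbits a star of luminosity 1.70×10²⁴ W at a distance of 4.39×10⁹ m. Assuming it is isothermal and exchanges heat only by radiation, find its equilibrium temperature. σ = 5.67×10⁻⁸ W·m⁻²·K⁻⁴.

First find the stellar flux at distance d: S = L/(4πd²) = 1.70×10²⁴/(4π·(4.39×10⁹)²) = 7020 W/m².
For an isothermal sphere, absorbed (1−a)S·πr² = emitted σ·4πr²·T⁴, so T⁴ = (1−a)S/(4σ).
T⁴ = 0.440·7020/(4·5.67×10⁻⁸) = 1.362×10¹⁰ K⁴.

T ≈ 342 K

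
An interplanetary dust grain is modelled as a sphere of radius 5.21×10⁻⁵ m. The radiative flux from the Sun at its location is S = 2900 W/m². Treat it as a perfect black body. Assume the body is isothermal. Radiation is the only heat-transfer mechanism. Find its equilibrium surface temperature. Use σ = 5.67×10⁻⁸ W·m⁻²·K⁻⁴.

At equilibrium, absorbed power = emitted power.
Absorbing cross-section = πr² = 8.528×10⁻⁹ m²; emitting surface = 4πr² = 3.411×10⁻⁸ m² (ratio 4).
S·A_cross = εσ·A_surf·T⁴  ⇒  T⁴ = S/(4σ).
T⁴ = 1.00·2900/(4·5.67×10⁻⁸) = 1.279×10¹⁰ K⁴.
T = (1.279×10¹⁰)^(1/4).

T ≈ 336 K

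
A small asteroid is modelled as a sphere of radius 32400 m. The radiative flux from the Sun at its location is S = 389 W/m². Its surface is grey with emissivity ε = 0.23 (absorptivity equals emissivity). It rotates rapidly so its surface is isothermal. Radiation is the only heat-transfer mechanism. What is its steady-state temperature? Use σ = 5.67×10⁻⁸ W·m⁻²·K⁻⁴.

At equilibrium, absorbed power = emitted power.
Absorbing cross-section = πr² = 3.298×10⁹ m²; emitting surface = 4πr² = 1.319×10¹⁰ m² (ratio 4).
εS·A_cross = εσ·A_surf·T⁴  ⇒  T⁴ = S/(4σ)   (ε cancels).
T⁴ = 389/(4·5.67×10⁻⁸) = 1.715×10⁹ K⁴.
T = (1.715×10⁹)^(1/4).

T ≈ 204 K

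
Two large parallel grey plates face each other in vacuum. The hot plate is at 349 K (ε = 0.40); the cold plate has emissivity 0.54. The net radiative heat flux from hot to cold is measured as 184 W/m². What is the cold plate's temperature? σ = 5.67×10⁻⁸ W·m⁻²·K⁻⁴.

T₂ ≈ 251 K

q = σ(T₁⁴ − T₂⁴)/(1/ε₁ + 1/ε₂ − 1); denominator = 3.352.
T₂⁴ = T₁⁴ − q·(1/ε₁+1/ε₂−1)/σ = 1.484×10¹⁰ − 184·3.352/5.67×10⁻⁸
    = 3.958×10⁹ K⁴.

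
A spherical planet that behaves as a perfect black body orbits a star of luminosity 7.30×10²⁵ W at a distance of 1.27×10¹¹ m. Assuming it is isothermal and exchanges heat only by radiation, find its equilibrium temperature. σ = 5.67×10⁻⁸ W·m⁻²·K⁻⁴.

First find the stellar flux at distance d: S = L/(4πd²) = 7.30×10²⁵/(4π·(1.27×10¹¹)²) = 360.2 W/m².
For an isothermal sphere, absorbed (1−a)S·πr² = emitted σ·4πr²·T⁴, so T⁴ = (1−a)S/(4σ).
T⁴ = 1.00·360.2/(4·5.67×10⁻⁸) = 1.588×10⁹ K⁴.

T ≈ 200 K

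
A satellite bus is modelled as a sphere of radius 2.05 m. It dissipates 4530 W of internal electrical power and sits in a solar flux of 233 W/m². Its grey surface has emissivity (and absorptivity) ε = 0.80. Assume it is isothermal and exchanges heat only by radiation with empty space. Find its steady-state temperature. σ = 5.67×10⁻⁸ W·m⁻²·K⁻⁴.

At steady state, absorbed solar power + internal power = radiated power.
Absorbed: α·S·A_cross = 0.80·233·13.20 = 2461 W (cross-section πr²).
Total input = 2461 + 4530 = 6991 W.
Radiated: εσ·A_surf·T⁴ with A_surf = 4πr² = 52.81 m².
T⁴ = 6991/(0.80·5.67×10⁻⁸·52.81) = 2.918×10⁹ K⁴.

T ≈ 232 K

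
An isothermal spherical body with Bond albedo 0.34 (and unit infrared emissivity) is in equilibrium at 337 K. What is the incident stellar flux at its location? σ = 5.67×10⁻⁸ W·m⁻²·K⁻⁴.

S ≈ 4430 W/m²

(1−a)S·πr² = σ·4πr²·T⁴ ⇒ S = 4σT⁴/(1−a).
S = 4·5.67×10⁻⁸·1.290×10¹⁰/0.660.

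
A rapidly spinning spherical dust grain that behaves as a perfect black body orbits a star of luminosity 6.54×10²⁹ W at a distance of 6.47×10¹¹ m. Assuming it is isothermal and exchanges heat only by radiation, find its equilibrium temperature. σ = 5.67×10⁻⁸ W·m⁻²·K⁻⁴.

T ≈ 860 K

First find the stellar flux at distance d: S = L/(4πd²) = 6.54×10²⁹/(4π·(6.47×10¹¹)²) = 1.243×10⁵ W/m².
For an isothermal sphere, absorbed (1−a)S·πr² = emitted σ·4πr²·T⁴, so T⁴ = (1−a)S/(4σ).
T⁴ = 1.00·1.243×10⁵/(4·5.67×10⁻⁸) = 5.482×10¹¹ K⁴.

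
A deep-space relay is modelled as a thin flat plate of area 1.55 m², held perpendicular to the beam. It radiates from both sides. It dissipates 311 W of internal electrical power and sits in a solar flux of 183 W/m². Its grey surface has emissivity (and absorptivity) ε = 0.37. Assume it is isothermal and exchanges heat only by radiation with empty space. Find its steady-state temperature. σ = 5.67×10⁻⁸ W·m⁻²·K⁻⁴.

At steady state, absorbed solar power + internal power = radiated power.
Absorbed: α·S·A_cross = 0.37·183·1.550 = 105.0 W (cross-section A).
Total input = 105.0 + 311 = 416.0 W.
Radiated: εσ·A_surf·T⁴ with A_surf = 2A = 3.100 m².
T⁴ = 416.0/(0.37·5.67×10⁻⁸·3.100) = 6.396×10⁹ K⁴.

T ≈ 283 K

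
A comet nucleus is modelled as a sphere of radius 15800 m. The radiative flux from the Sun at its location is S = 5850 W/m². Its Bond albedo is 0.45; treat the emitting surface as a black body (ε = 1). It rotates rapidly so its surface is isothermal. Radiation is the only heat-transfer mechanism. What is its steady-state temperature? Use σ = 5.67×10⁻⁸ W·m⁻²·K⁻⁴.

T ≈ 345 K

At equilibrium, absorbed power = emitted power.
Absorbing cross-section = πr² = 7.843×10⁸ m²; emitting surface = 4πr² = 3.137×10⁹ m² (ratio 4).
(1−a)S·A_cross = εσ·A_surf·T⁴  ⇒  T⁴ = (1−a)S/(4σ).
T⁴ = 0.550·5850/(4·5.67×10⁻⁸) = 1.419×10¹⁰ K⁴.
T = (1.419×10¹⁰)^(1/4).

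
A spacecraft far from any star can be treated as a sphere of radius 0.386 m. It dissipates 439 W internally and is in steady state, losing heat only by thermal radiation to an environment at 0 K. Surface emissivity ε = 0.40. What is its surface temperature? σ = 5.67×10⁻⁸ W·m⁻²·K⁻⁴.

T ≈ 319 K

Steady state: internal power = radiated power, P = εσA T⁴.
Radiating area A = 4πr² = 1.872 m².
T⁴ = P/(εσA) = 439/(0.40·5.67×10⁻⁸·1.872) = 1.034×10¹⁰ K⁴.
T = (1.034×10¹⁰)^(1/4).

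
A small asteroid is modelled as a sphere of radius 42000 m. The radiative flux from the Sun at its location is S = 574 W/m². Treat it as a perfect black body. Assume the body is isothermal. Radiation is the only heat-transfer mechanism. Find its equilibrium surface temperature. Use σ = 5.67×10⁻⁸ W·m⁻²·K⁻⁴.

At equilibrium, absorbed power = emitted power.
Absorbing cross-section = πr² = 5.542×10⁹ m²; emitting surface = 4πr² = 2.217×10¹⁰ m² (ratio 4).
S·A_cross = εσ·A_surf·T⁴  ⇒  T⁴ = S/(4σ).
T⁴ = 1.00·574/(4·5.67×10⁻⁸) = 2.531×10⁹ K⁴.
T = (2.531×10⁹)^(1/4).

T ≈ 224 K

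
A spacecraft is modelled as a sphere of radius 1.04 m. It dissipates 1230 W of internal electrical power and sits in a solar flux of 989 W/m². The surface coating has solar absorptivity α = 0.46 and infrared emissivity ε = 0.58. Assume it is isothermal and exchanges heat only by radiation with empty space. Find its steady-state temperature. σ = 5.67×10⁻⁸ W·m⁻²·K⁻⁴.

T ≈ 281 K

At steady state, absorbed solar power + internal power = radiated power.
Absorbed: α·S·A_cross = 0.46·989·3.398 = 1546 W (cross-section πr²).
Total input = 1546 + 1230 = 2776 W.
Radiated: εσ·A_surf·T⁴ with A_surf = 4πr² = 13.59 m².
T⁴ = 2776/(0.58·5.67×10⁻⁸·13.59) = 6.210×10⁹ K⁴.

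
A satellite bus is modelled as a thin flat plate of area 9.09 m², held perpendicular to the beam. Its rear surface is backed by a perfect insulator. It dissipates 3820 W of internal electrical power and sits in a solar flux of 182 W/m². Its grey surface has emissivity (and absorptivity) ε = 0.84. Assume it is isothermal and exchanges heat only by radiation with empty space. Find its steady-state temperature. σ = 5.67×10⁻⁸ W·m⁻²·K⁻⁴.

At steady state, absorbed solar power + internal power = radiated power.
Absorbed: α·S·A_cross = 0.84·182·9.090 = 1390 W (cross-section A).
Total input = 1390 + 3820 = 5210 W.
Radiated: εσ·A_surf·T⁴ with A_surf = A = 9.090 m².
T⁴ = 5210/(0.84·5.67×10⁻⁸·9.090) = 1.203×10¹⁰ K⁴.

T ≈ 331 K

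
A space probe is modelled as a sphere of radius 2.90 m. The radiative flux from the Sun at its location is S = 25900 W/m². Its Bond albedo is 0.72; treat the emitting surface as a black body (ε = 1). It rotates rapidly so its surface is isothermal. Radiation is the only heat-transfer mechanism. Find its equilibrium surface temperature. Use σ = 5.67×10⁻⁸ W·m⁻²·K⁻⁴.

T ≈ 423 K

At equilibrium, absorbed power = emitted power.
Absorbing cross-section = πr² = 26.42 m²; emitting surface = 4πr² = 105.7 m² (ratio 4).
(1−a)S·A_cross = εσ·A_surf·T⁴  ⇒  T⁴ = (1−a)S/(4σ).
T⁴ = 0.280·25900/(4·5.67×10⁻⁸) = 3.198×10¹⁰ K⁴.
T = (3.198×10¹⁰)^(1/4).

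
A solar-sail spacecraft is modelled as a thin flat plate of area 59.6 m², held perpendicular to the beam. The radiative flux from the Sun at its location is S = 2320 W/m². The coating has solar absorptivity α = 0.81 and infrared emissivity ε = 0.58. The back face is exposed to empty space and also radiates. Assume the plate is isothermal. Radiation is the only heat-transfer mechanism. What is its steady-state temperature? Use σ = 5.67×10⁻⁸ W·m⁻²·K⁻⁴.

At equilibrium, absorbed power = emitted power.
Absorbing cross-section = A = 59.60 m²; emitting surface = 2A = 119.2 m² (ratio 2).
αS·A_cross = εσ·A_surf·T⁴  ⇒  T⁴ = αS/(ε·2σ).
T⁴ = 0.810·2320/(0.58·2·5.67×10⁻⁸) = 2.857×10¹⁰ K⁴.
T = (2.857×10¹⁰)^(1/4).

T ≈ 411 K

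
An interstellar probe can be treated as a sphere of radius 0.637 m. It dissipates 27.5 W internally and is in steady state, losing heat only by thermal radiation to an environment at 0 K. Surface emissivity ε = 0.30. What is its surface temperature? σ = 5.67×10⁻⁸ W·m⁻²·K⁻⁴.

T ≈ 133 K

Steady state: internal power = radiated power, P = εσA T⁴.
Radiating area A = 4πr² = 5.099 m².
T⁴ = P/(εσA) = 27.5/(0.30·5.67×10⁻⁸·5.099) = 3.171×10⁸ K⁴.
T = (3.171×10⁸)^(1/4).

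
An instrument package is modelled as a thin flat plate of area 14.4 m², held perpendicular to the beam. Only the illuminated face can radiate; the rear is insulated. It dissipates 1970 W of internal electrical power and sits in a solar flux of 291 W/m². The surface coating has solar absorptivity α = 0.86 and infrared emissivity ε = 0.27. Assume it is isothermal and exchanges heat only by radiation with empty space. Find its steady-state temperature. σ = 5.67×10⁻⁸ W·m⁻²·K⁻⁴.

At steady state, absorbed solar power + internal power = radiated power.
Absorbed: α·S·A_cross = 0.86·291·14.40 = 3604 W (cross-section A).
Total input = 3604 + 1970 = 5574 W.
Radiated: εσ·A_surf·T⁴ with A_surf = A = 14.40 m².
T⁴ = 5574/(0.27·5.67×10⁻⁸·14.40) = 2.528×10¹⁰ K⁴.

T ≈ 399 K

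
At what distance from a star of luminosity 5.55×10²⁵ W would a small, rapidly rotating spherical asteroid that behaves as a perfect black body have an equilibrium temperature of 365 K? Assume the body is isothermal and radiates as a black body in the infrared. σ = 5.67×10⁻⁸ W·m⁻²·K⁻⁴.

d ≈ 3.31×10¹⁰ m

For an isothermal black-emitting sphere, (1−a)S·πr² = σ·4πr²·T⁴ ⇒ S = 4σT⁴/(1−a).
S = 4·5.67×10⁻⁸·(365)⁴/1.00 = 4025 W/m².
Flux falls as S = L/(4πd²), so d = √(L/(4πS)) = √(5.55×10²⁵/(4π·4025)).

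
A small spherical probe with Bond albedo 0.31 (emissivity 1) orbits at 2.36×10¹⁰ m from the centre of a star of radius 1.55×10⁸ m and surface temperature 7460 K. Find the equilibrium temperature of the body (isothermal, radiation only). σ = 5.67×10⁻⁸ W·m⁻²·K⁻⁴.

T ≈ 390 K

The star's surface emits σT_*⁴; at distance d the flux is S = σT_*⁴(R_*/d)².
S = 5.67×10⁻⁸·(7460)⁴·(1.55×10⁸/2.36×10¹⁰)² = 7575 W/m².
For an isothermal sphere T⁴ = (1−a)S/(4σ) = 2.305×10¹⁰ K⁴.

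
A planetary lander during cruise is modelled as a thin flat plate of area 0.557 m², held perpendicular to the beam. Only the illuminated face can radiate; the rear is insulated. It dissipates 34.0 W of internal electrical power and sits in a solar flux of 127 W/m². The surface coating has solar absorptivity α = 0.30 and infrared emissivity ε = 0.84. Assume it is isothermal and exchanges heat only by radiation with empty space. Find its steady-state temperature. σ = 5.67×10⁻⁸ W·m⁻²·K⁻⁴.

T ≈ 214 K

At steady state, absorbed solar power + internal power = radiated power.
Absorbed: α·S·A_cross = 0.30·127·0.5570 = 21.22 W (cross-section A).
Total input = 21.22 + 34.0 = 55.22 W.
Radiated: εσ·A_surf·T⁴ with A_surf = A = 0.5570 m².
T⁴ = 55.22/(0.84·5.67×10⁻⁸·0.5570) = 2.082×10⁹ K⁴.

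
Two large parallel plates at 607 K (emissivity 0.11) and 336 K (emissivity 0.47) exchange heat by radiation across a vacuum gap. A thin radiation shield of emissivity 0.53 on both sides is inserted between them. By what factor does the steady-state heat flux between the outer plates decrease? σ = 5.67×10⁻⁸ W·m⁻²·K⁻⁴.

Without shield: q₀ = σΔ(T⁴)/(1/ε₁+1/ε₂−1) with denominator 10.22.
With shield the two gaps are in series; the resistances add: (1/ε₁+1/ε_s−1)+(1/ε_s+1/ε₂−1) = 9.978+3.014 = 12.99.
Heat-flux ratio q₀/q = 12.99/10.22.

factor ≈ 1.27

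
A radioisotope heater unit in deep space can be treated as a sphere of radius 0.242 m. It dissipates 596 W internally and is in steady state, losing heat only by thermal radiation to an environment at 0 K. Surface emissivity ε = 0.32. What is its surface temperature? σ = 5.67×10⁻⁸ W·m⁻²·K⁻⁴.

Steady state: internal power = radiated power, P = εσA T⁴.
Radiating area A = 4πr² = 0.7359 m².
T⁴ = P/(εσA) = 596/(0.32·5.67×10⁻⁸·0.7359) = 4.463×10¹⁰ K⁴.
T = (4.463×10¹⁰)^(1/4).

T ≈ 460 K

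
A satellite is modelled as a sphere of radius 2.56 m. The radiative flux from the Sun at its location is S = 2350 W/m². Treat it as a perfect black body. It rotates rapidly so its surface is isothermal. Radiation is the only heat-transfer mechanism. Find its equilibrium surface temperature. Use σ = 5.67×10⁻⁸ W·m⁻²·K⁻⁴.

At equilibrium, absorbed power = emitted power.
Absorbing cross-section = πr² = 20.59 m²; emitting surface = 4πr² = 82.35 m² (ratio 4).
S·A_cross = εσ·A_surf·T⁴  ⇒  T⁴ = S/(4σ).
T⁴ = 1.00·2350/(4·5.67×10⁻⁸) = 1.036×10¹⁰ K⁴.
T = (1.036×10¹⁰)^(1/4).

T ≈ 319 K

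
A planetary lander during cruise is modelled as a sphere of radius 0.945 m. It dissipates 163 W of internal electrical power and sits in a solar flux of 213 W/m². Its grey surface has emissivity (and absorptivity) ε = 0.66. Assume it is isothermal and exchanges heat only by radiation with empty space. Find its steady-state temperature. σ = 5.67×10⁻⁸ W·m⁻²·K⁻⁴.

At steady state, absorbed solar power + internal power = radiated power.
Absorbed: α·S·A_cross = 0.66·213·2.806 = 394.4 W (cross-section πr²).
Total input = 394.4 + 163 = 557.4 W.
Radiated: εσ·A_surf·T⁴ with A_surf = 4πr² = 11.22 m².
T⁴ = 557.4/(0.66·5.67×10⁻⁸·11.22) = 1.327×10⁹ K⁴.

T ≈ 191 K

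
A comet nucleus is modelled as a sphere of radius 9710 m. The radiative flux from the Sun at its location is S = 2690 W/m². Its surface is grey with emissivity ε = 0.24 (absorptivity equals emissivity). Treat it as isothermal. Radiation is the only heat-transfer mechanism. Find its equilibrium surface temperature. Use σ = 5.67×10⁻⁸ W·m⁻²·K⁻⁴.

At equilibrium, absorbed power = emitted power.
Absorbing cross-section = πr² = 2.962×10⁸ m²; emitting surface = 4πr² = 1.185×10⁹ m² (ratio 4).
εS·A_cross = εσ·A_surf·T⁴  ⇒  T⁴ = S/(4σ)   (ε cancels).
T⁴ = 2690/(4·5.67×10⁻⁸) = 1.186×10¹⁰ K⁴.
T = (1.186×10¹⁰)^(1/4).

T ≈ 330 K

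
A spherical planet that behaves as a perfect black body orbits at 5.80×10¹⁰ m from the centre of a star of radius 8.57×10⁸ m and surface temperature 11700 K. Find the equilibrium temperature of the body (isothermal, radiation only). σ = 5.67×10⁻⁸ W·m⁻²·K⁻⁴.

The star's surface emits σT_*⁴; at distance d the flux is S = σT_*⁴(R_*/d)².
S = 5.67×10⁻⁸·(11700)⁴·(8.57×10⁸/5.80×10¹⁰)² = 2.320×10⁵ W/m².
For an isothermal sphere T⁴ = (1−a)S/(4σ) = 1.023×10¹² K⁴.

T ≈ 1010 K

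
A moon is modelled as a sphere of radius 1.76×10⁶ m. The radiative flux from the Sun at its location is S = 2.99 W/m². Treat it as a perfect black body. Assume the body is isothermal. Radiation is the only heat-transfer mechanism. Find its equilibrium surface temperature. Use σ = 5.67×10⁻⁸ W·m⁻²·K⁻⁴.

At equilibrium, absorbed power = emitted power.
Absorbing cross-section = πr² = 9.731×10¹² m²; emitting surface = 4πr² = 3.893×10¹³ m² (ratio 4).
S·A_cross = εσ·A_surf·T⁴  ⇒  T⁴ = S/(4σ).
T⁴ = 1.00·2.99/(4·5.67×10⁻⁸) = 1.318×10⁷ K⁴.
T = (1.318×10⁷)^(1/4).

T ≈ 60.3 K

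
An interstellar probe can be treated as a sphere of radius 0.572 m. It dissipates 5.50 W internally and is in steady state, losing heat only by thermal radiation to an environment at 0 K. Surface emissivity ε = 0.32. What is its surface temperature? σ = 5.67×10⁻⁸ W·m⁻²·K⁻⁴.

T ≈ 92.7 K

Steady state: internal power = radiated power, P = εσA T⁴.
Radiating area A = 4πr² = 4.112 m².
T⁴ = P/(εσA) = 5.50/(0.32·5.67×10⁻⁸·4.112) = 7.373×10⁷ K⁴.
T = (7.373×10⁷)^(1/4).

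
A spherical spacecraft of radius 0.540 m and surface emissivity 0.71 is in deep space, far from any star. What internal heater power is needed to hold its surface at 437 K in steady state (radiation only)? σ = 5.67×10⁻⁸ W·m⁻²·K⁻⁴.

P ≈ 5380 W

P = εσ·4πr²·T⁴.
4πr² = 3.664 m²; T⁴ = 3.647×10¹⁰ K⁴.
P = 0.71·5.67×10⁻⁸·3.664·3.647×10¹⁰.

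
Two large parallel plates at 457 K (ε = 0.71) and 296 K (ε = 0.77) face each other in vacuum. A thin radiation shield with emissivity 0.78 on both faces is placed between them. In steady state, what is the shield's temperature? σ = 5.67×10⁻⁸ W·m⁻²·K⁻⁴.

In steady state the net flux on the hot side equals that on the cold side.
σ(T₁⁴−T_s⁴)/D₁ = σ(T_s⁴−T₂⁴)/D₂, with D₁ = 1/ε₁+1/ε_s−1 = 1.691, D₂ = 1/ε_s+1/ε₂−1 = 1.581.
Solve for T_s⁴: T_s⁴ = (D₂·T₁⁴ + D₁·T₂⁴)/(D₁+D₂) = 2.504×10¹⁰ K⁴.

T_s ≈ 398 K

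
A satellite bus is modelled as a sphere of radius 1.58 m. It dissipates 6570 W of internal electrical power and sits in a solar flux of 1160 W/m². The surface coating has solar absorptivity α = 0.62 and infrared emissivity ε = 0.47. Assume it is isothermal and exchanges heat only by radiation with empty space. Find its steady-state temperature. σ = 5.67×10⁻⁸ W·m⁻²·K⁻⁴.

T ≈ 348 K

At steady state, absorbed solar power + internal power = radiated power.
Absorbed: α·S·A_cross = 0.62·1160·7.843 = 5640 W (cross-section πr²).
Total input = 5640 + 6570 = 12210 W.
Radiated: εσ·A_surf·T⁴ with A_surf = 4πr² = 31.37 m².
T⁴ = 12210/(0.47·5.67×10⁻⁸·31.37) = 1.461×10¹⁰ K⁴.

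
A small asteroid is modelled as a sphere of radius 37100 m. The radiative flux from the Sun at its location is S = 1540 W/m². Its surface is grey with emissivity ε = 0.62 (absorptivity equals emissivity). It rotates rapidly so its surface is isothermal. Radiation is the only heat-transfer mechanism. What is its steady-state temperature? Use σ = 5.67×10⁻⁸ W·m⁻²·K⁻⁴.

T ≈ 287 K

At equilibrium, absorbed power = emitted power.
Absorbing cross-section = πr² = 4.324×10⁹ m²; emitting surface = 4πr² = 1.730×10¹⁰ m² (ratio 4).
εS·A_cross = εσ·A_surf·T⁴  ⇒  T⁴ = S/(4σ)   (ε cancels).
T⁴ = 1540/(4·5.67×10⁻⁸) = 6.790×10⁹ K⁴.
T = (6.790×10⁹)^(1/4).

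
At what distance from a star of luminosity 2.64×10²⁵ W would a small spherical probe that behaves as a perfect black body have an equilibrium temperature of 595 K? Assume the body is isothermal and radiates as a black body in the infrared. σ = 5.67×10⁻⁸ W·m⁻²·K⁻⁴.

For an isothermal black-emitting sphere, (1−a)S·πr² = σ·4πr²·T⁴ ⇒ S = 4σT⁴/(1−a).
S = 4·5.67×10⁻⁸·(595)⁴/1.00 = 28430 W/m².
Flux falls as S = L/(4πd²), so d = √(L/(4πS)) = √(2.64×10²⁵/(4π·28430)).

d ≈ 8.60×10⁹ m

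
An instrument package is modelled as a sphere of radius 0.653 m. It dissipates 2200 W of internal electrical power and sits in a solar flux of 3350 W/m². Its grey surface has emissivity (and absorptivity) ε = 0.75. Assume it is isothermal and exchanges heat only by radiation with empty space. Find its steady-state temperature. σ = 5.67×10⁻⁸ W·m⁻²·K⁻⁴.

T ≈ 395 K

At steady state, absorbed solar power + internal power = radiated power.
Absorbed: α·S·A_cross = 0.75·3350·1.340 = 3366 W (cross-section πr²).
Total input = 3366 + 2200 = 5566 W.
Radiated: εσ·A_surf·T⁴ with A_surf = 4πr² = 5.358 m².
T⁴ = 5566/(0.75·5.67×10⁻⁸·5.358) = 2.443×10¹⁰ K⁴.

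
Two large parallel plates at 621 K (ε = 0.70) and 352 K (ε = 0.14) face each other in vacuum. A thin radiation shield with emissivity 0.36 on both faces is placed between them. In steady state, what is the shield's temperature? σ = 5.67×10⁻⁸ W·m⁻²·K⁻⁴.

T_s ≈ 580 K

In steady state the net flux on the hot side equals that on the cold side.
σ(T₁⁴−T_s⁴)/D₁ = σ(T_s⁴−T₂⁴)/D₂, with D₁ = 1/ε₁+1/ε_s−1 = 3.206, D₂ = 1/ε_s+1/ε₂−1 = 8.921.
Solve for T_s⁴: T_s⁴ = (D₂·T₁⁴ + D₁·T₂⁴)/(D₁+D₂) = 1.135×10¹¹ K⁴.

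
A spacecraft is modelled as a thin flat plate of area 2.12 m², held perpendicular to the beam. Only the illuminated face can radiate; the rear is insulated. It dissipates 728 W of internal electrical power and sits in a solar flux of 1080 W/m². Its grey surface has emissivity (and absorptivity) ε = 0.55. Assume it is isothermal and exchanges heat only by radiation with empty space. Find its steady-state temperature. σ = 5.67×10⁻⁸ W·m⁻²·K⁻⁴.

At steady state, absorbed solar power + internal power = radiated power.
Absorbed: α·S·A_cross = 0.55·1080·2.120 = 1259 W (cross-section A).
Total input = 1259 + 728 = 1987 W.
Radiated: εσ·A_surf·T⁴ with A_surf = A = 2.120 m².
T⁴ = 1987/(0.55·5.67×10⁻⁸·2.120) = 3.006×10¹⁰ K⁴.

T ≈ 416 K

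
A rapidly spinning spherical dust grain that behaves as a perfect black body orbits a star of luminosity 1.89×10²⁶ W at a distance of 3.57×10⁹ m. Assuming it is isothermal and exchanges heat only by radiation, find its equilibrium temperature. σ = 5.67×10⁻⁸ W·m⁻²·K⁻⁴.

T ≈ 1510 K

First find the stellar flux at distance d: S = L/(4πd²) = 1.89×10²⁶/(4π·(3.57×10⁹)²) = 1.180×10⁶ W/m².
For an isothermal sphere, absorbed (1−a)S·πr² = emitted σ·4πr²·T⁴, so T⁴ = (1−a)S/(4σ).
T⁴ = 1.00·1.180×10⁶/(4·5.67×10⁻⁸) = 5.203×10¹² K⁴.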